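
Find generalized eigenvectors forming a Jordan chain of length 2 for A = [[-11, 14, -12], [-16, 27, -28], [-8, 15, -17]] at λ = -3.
We seek v_1 ∈ ker((A + 3I)^2) \ ker(A + 3I), then set v_{i+1} = (A + 3I) v_i.

One such chain is v_1 = [[-2, -1, 0]]^T, v_2 = [[2, 2, 1]]^T. Check: (A + 3I) v_2 = [[0, 0, 0]]^T = 0.

v_1 = [[-2, -1, 0]]^T, v_2 = [[2, 2, 1]]^T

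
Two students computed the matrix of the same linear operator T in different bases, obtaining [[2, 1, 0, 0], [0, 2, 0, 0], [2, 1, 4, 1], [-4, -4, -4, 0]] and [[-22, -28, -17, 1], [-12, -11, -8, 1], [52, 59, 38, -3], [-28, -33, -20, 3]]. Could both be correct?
Two matrices over a field are similar if and only if they have the same invariant factors.

Both A and B have characteristic polynomial (x - 2)^4 and minimal polynomial (x - 2)^2. Computing further, both have invariant factors (x - 2)^2, (x - 2)^2. Hence A and B are similar.

Yes.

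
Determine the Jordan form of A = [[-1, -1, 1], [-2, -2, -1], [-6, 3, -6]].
The characteristic polynomial is det(xI - A) = (x + 3)^3, so the eigenvalues are -3 (algebraic multiplicity 3).

For λ = -3: rank(A + 3I) = 1, rank((A + 3I)^2) = 0. The eigenspace has dimension 3 - 1 = 2, so there are 2 Jordan blocks; the rank sequence gives block sizes [2, 1].

Assembling the blocks gives the Jordan form J above.

J = [[-3, 1, 0], [0, -3, 0], [0, 0, -3]]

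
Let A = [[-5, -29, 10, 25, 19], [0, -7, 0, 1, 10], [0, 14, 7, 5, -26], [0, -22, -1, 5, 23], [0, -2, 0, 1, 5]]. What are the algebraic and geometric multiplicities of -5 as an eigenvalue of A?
The characteristic polynomial is (x - 5)^3(x + 5)^2, so the factor x + 5 appears with exponent 2: the algebraic multiplicity is 2.

rank(A + 5I) = 4, so the eigenspace has dimension 5 - 4 = 1: the geometric multiplicity is 1.

Since 1 < 2, A is not diagonalizable.

algebraic multiplicity 2, geometric multiplicity 1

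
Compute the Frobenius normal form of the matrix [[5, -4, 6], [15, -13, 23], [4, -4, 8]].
R = [[0, 0, 4], [1, 0, 1], [0, 1, 0]]

The invariant factors of A (the non-unit diagonal entries of the Smith normal form of xI - A over ℚ[x]) are x^3 - x - 4, each dividing the next. The characteristic polynomial is their product, x^3 - x - 4.

The rational canonical form is the block-diagonal matrix of companion matrices C(f_i):
R = [[0, 0, 4], [1, 0, 1], [0, 1, 0]].

Note the characteristic polynomial does not split into linear factors over ℚ, so A has no Jordan form over ℚ; the rational canonical form exists over any field.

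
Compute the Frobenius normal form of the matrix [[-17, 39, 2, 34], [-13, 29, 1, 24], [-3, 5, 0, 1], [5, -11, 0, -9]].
R = [[0, 0, 0, 0], [1, 0, 0, 0], [0, 1, 0, -1], [0, 0, 1, 3]]

The invariant factors of A (the non-unit diagonal entries of the Smith normal form of xI - A over ℚ[x]) are x^2(x^2 - 3x + 1), each dividing the next. The characteristic polynomial is their product, x^2(x^2 - 3x + 1).

The rational canonical form is the block-diagonal matrix of companion matrices C(f_i):
R = [[0, 0, 0, 0], [1, 0, 0, 0], [0, 1, 0, -1], [0, 0, 1, 3]].

Note the characteristic polynomial does not split into linear factors over ℚ, so A has no Jordan form over ℚ; the rational canonical form exists over any field.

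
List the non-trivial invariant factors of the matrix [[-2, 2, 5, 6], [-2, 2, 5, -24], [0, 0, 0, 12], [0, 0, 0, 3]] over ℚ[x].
The Jordan structure of A has elementary divisors x^2, x, (x - 3). Arranging the block sizes at each eigenvalue in decreasing order and taking row products gives the invariant factors.

Invariant factors (smallest first, each dividing the next): x, x^2(x - 3).

Check: the last factor x^2(x - 3) is the minimal polynomial, and the product x^3(x - 3) is the characteristic polynomial.

x, x^2(x - 3)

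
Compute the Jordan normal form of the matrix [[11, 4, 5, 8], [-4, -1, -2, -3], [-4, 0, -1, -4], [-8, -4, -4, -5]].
The characteristic polynomial is det(xI - A) = (x - 1)^4, so the eigenvalues are 1 (algebraic multiplicity 4).

For λ = 1: rank(A - I) = 2, rank((A - I)^2) = 0. The eigenspace has dimension 4 - 2 = 2, so there are 2 Jordan blocks; the rank sequence gives block sizes [2, 2].

Assembling the blocks gives the Jordan form J above.

J = [[1, 1, 0, 0], [0, 1, 0, 0], [0, 0, 1, 1], [0, 0, 0, 1]]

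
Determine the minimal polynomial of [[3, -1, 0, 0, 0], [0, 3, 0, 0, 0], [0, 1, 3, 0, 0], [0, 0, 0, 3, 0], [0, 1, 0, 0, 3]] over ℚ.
The characteristic polynomial factors as (x - 3)^5. The minimal polynomial is ∏(x - λ)^{k_λ} where k_λ is the size of the largest Jordan block at λ.

For λ = 3: rank(A - 3I) = 1, and the largest Jordan block has size 2 (the smallest k with rank((A - 3I)^k) = rank((A - 3I)^(k+1))).

So m_A(x) = (x - 3)^2.

m_A(x) = (x - 3)^2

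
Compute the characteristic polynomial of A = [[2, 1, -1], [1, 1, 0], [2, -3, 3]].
χ_A(x) = (x - 2)^3

xI - A = [[x - 2, -1, 1], [-1, x - 1, 0], [-2, 3, x - 3]].

Expanding det(xI - A) along the first row:
det(xI - A) = + (x - 2)·det([[x - 1, 0], [3, x - 3]]) - (-1)·det([[-1, 0], [-2, x - 3]]) + (1)·det([[-1, x - 1], [-2, 3]]).

Evaluating gives χ_A(x) = x^3 - 6x^2 + 12x - 8 = (x - 2)^3.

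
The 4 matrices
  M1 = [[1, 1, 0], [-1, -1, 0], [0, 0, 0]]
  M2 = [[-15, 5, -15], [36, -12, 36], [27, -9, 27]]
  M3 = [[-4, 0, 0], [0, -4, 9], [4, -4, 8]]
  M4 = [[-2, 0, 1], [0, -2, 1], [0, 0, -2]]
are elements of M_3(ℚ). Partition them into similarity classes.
3 classes: {M1, M2}, {M3}, {M4}

Characteristic polynomials: χ_{M1} = x^3, χ_{M2} = x^3, χ_{M3} = (x - 2)^2(x + 4), χ_{M4} = (x + 2)^3.

{M1, M2}: invariant factors x, x^2.

{M3}: invariant factors (x - 2)^2(x + 4).

{M4}: invariant factors x + 2, (x + 2)^2.

Matrices are similar if and only if their invariant-factor lists agree; the partition into similarity classes is {M1, M2}, {M3}, {M4}.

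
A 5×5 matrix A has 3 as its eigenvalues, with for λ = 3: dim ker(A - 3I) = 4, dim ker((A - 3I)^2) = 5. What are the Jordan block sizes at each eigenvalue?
Jordan blocks: (3, 2), (3, 1), (3, 1), (3, 1)

λ = 3: successive nullity increments [4, 1] count blocks of size ≥ k; block sizes are [2, 1, 1, 1].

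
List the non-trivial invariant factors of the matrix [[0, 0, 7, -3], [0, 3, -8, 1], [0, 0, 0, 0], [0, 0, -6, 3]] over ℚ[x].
x^2(x - 3)^2

The Jordan structure of A has elementary divisors x^2, (x - 3)^2. Arranging the block sizes at each eigenvalue in decreasing order and taking row products gives the invariant factors.

Invariant factors (smallest first, each dividing the next): x^2(x - 3)^2.

Check: the last factor x^2(x - 3)^2 is the minimal polynomial, and the product x^2(x - 3)^2 is the characteristic polynomial.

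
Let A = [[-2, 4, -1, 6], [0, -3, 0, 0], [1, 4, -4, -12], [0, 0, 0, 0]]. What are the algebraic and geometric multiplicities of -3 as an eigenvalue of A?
algebraic multiplicity 3, geometric multiplicity 2

The characteristic polynomial is x(x + 3)^3, so the factor x + 3 appears with exponent 3: the algebraic multiplicity is 3.

rank(A + 3I) = 2, so the eigenspace has dimension 4 - 2 = 2: the geometric multiplicity is 2.

Since 2 < 3, A is not diagonalizable.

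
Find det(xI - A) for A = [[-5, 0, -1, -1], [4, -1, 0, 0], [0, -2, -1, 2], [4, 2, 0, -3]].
χ_A(x) = (x + 1)(x + 3)^3

xI - A = [[x + 5, 0, 1, 1], [-4, x + 1, 0, 0], [0, 2, x + 1, -2], [-4, -2, 0, x + 3]].

Expanding det(xI - A) along the first row:
det(xI - A) = + (x + 5)·det([[x + 1, 0, 0], [2, x + 1, -2], [-2, 0, x + 3]]) - (0)·det([[-4, 0, 0], [0, x + 1, -2], [-4, 0, x + 3]]) + (1)·det([[-4, x + 1, 0], [0, 2, -2], [-4, -2, x + 3]]) - (1)·det([[-4, x + 1, 0], [0, 2, x + 1], [-4, -2, 0]]).

Evaluating gives χ_A(x) = x^4 + 10x^3 + 36x^2 + 54x + 27 = (x + 1)(x + 3)^3.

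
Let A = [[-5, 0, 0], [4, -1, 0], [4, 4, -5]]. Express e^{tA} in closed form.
A has Jordan form J = [[-5, 0, 0], [0, -5, 0], [0, 0, -1]] with A = PJP^{-1}, so e^{tA} = P e^{tJ} P^{-1}.

For a Jordan block J_k(λ), e^{tJ_k(λ)} = e^{λt} · (I + tN + t^2 N^2/2! + ... + t^{k-1} N^{k-1}/(k-1)!) where N is the nilpotent superdiagonal part.

Assembling the blocks and conjugating back gives the entries of e^{tA} as shown above.

e^{tA} = [[e^{-5*t}, 0, 0], [(e^{4*t} - 1)*e^{-5*t}, e^{-t}, 0], [(e^{4*t} - 1)*e^{-5*t}, (e^{4*t} - 1)*e^{-5*t}, e^{-5*t}]]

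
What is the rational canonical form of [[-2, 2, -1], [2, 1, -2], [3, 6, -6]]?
R = [[-3, 0, 0], [0, 0, -3], [0, 1, -4]]

The invariant factors of A (the non-unit diagonal entries of the Smith normal form of xI - A over ℚ[x]) are x + 3, (x + 1)(x + 3), each dividing the next. The characteristic polynomial is their product, (x + 1)(x + 3)^2.

The rational canonical form is the block-diagonal matrix of companion matrices C(f_i):
R = [[-3, 0, 0], [0, 0, -3], [0, 1, -4]].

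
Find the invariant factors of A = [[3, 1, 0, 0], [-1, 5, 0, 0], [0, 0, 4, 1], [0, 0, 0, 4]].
The Jordan structure of A has elementary divisors (x - 4)^2, (x - 4)^2. Arranging the block sizes at each eigenvalue in decreasing order and taking row products gives the invariant factors.

Invariant factors (smallest first, each dividing the next): (x - 4)^2, (x - 4)^2.

Check: the last factor (x - 4)^2 is the minimal polynomial, and the product (x - 4)^4 is the characteristic polynomial.

(x - 4)^2, (x - 4)^2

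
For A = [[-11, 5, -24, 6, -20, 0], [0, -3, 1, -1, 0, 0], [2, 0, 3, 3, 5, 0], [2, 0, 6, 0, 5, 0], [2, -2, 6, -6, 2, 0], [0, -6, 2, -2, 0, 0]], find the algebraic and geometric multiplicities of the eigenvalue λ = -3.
The characteristic polynomial is x^3(x + 3)^3, so the factor x + 3 appears with exponent 3: the algebraic multiplicity is 3.

rank(A + 3I) = 5, so the eigenspace has dimension 6 - 5 = 1: the geometric multiplicity is 1.

Since 1 < 3, A is not diagonalizable.

algebraic multiplicity 3, geometric multiplicity 1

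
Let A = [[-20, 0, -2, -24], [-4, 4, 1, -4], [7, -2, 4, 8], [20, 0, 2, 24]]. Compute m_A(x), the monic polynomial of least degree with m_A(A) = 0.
m_A(x) = x(x - 4)^3

The characteristic polynomial factors as x(x - 4)^3. The minimal polynomial is ∏(x - λ)^{k_λ} where k_λ is the size of the largest Jordan block at λ.

For λ = 0: rank(A) = 3, and the largest Jordan block has size 1 (the smallest k with rank(A^k) = rank(A^(k+1))).
For λ = 4: rank(A - 4I) = 3, and the largest Jordan block has size 3 (the smallest k with rank((A - 4I)^k) = rank((A - 4I)^(k+1))).

So m_A(x) = x(x - 4)^3.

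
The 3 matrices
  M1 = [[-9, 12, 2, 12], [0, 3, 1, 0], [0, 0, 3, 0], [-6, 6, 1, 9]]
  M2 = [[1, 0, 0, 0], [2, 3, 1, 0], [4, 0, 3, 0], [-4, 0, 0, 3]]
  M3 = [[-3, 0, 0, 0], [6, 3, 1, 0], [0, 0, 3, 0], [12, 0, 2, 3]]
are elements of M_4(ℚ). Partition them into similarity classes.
Characteristic polynomials: χ_{M1} = (x - 3)^3(x + 3), χ_{M2} = (x - 3)^3(x - 1), χ_{M3} = (x - 3)^3(x + 3).

{M1, M3}: invariant factors x - 3, (x - 3)^2(x + 3).

{M2}: invariant factors x - 3, (x - 3)^2(x - 1).

Matrices are similar if and only if their invariant-factor lists agree; the partition into similarity classes is {M1, M3}, {M2}.

2 classes: {M1, M3}, {M2}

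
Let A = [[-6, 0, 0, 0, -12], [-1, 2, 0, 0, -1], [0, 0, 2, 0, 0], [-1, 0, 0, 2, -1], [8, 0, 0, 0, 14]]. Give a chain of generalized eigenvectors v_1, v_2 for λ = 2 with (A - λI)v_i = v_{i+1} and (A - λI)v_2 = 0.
We seek v_1 ∈ ker((A - 2I)^2) \ ker(A - 2I), then set v_{i+1} = (A - 2I) v_i.

One such chain is v_1 = [[-3, 3, 0, 3, 2]]^T, v_2 = [[0, 1, 0, 1, 0]]^T. Check: (A - 2I) v_2 = [[0, 0, 0, 0, 0]]^T = 0.

v_1 = [[-3, 3, 0, 3, 2]]^T, v_2 = [[0, 1, 0, 1, 0]]^T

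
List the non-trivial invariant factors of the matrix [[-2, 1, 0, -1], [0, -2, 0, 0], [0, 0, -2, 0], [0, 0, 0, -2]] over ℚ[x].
The Jordan structure of A has elementary divisors (x + 2)^2, (x + 2), (x + 2). Arranging the block sizes at each eigenvalue in decreasing order and taking row products gives the invariant factors.

Invariant factors (smallest first, each dividing the next): x + 2, x + 2, (x + 2)^2.

Check: the last factor (x + 2)^2 is the minimal polynomial, and the product (x + 2)^4 is the characteristic polynomial.

x + 2, x + 2, (x + 2)^2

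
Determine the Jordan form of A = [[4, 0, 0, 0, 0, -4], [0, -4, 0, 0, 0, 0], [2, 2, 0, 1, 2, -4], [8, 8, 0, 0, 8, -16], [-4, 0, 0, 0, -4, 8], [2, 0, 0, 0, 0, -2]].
The characteristic polynomial is det(xI - A) = x^3(x - 2)(x + 4)^2, so the eigenvalues are -4 (algebraic multiplicity 2), 0 (algebraic multiplicity 3), 2 (algebraic multiplicity 1).

For λ = -4: rank(A + 4I) = 4. The eigenspace has dimension 6 - 4 = 2, so there are 2 Jordan blocks; the rank sequence gives block sizes [1, 1].

For λ = 0: rank(A) = 4, rank(A^2) = 3. The eigenspace has dimension 6 - 4 = 2, so there are 2 Jordan blocks; the rank sequence gives block sizes [2, 1].

For λ = 2: algebraic multiplicity 1 gives one 1×1 block.

Assembling the blocks gives the Jordan form J above.

J = [[-4, 0, 0, 0, 0, 0], [0, -4, 0, 0, 0, 0], [0, 0, 0, 1, 0, 0], [0, 0, 0, 0, 0, 0], [0, 0, 0, 0, 0, 0], [0, 0, 0, 0, 0, 2]]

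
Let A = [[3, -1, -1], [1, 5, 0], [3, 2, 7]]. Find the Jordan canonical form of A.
The characteristic polynomial is det(xI - A) = (x - 5)^3, so the eigenvalues are 5 (algebraic multiplicity 3).

For λ = 5: rank(A - 5I) = 2, rank((A - 5I)^2) = 1, rank((A - 5I)^3) = 0. The eigenspace has dimension 3 - 2 = 1, so there is 1 Jordan block; the rank sequence gives block sizes [3].

Assembling the blocks gives the Jordan form J above.

J = [[5, 1, 0], [0, 5, 1], [0, 0, 5]]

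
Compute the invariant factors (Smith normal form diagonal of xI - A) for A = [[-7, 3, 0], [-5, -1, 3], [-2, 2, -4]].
(x + 4)^3

The Jordan structure of A has elementary divisors (x + 4)^3. Arranging the block sizes at each eigenvalue in decreasing order and taking row products gives the invariant factors.

Invariant factors (smallest first, each dividing the next): (x + 4)^3.

Check: the last factor (x + 4)^3 is the minimal polynomial, and the product (x + 4)^3 is the characteristic polynomial.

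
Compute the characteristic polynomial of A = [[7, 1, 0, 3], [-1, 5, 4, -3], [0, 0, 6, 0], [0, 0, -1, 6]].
χ_A(x) = (x - 6)^4

xI - A = [[x - 7, -1, 0, -3], [1, x - 5, -4, 3], [0, 0, x - 6, 0], [0, 0, 1, x - 6]].

Expanding det(xI - A) along the first row:
det(xI - A) = + (x - 7)·det([[x - 5, -4, 3], [0, x - 6, 0], [0, 1, x - 6]]) - (-1)·det([[1, -4, 3], [0, x - 6, 0], [0, 1, x - 6]]) + (0)·det([[1, x - 5, 3], [0, 0, 0], [0, 0, x - 6]]) - (-3)·det([[1, x - 5, -4], [0, 0, x - 6], [0, 0, 1]]).

Evaluating gives χ_A(x) = x^4 - 24x^3 + 216x^2 - 864x + 1296 = (x - 6)^4.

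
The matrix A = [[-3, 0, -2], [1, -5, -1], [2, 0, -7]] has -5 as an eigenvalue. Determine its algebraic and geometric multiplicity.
The characteristic polynomial is (x + 5)^3, so the factor x + 5 appears with exponent 3: the algebraic multiplicity is 3.

rank(A + 5I) = 1, so the eigenspace has dimension 3 - 1 = 2: the geometric multiplicity is 2.

Since 2 < 3, A is not diagonalizable.

algebraic multiplicity 3, geometric multiplicity 2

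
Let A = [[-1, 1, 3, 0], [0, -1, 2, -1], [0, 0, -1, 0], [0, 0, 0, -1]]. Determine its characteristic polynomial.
xI - A = [[x + 1, -1, -3, 0], [0, x + 1, -2, 1], [0, 0, x + 1, 0], [0, 0, 0, x + 1]].

Expanding det(xI - A) along the first row:
det(xI - A) = + (x + 1)·det([[x + 1, -2, 1], [0, x + 1, 0], [0, 0, x + 1]]) - (-1)·det([[0, -2, 1], [0, x + 1, 0], [0, 0, x + 1]]) + (-3)·det([[0, x + 1, 1], [0, 0, 0], [0, 0, x + 1]]) - (0)·det([[0, x + 1, -2], [0, 0, x + 1], [0, 0, 0]]).

Evaluating gives χ_A(x) = x^4 + 4x^3 + 6x^2 + 4x + 1 = (x + 1)^4.

χ_A(x) = (x + 1)^4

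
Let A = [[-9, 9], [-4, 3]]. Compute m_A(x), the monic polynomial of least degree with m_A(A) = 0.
The characteristic polynomial factors as (x + 3)^2. The minimal polynomial is ∏(x - λ)^{k_λ} where k_λ is the size of the largest Jordan block at λ.

For λ = -3: rank(A + 3I) = 1, and the largest Jordan block has size 2 (the smallest k with rank((A + 3I)^k) = rank((A + 3I)^(k+1))).

So m_A(x) = (x + 3)^2.

m_A(x) = (x + 3)^2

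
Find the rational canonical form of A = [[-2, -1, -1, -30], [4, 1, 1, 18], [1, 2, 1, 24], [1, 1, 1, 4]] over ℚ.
The invariant factors of A (the non-unit diagonal entries of the Smith normal form of xI - A over ℚ[x]) are (x - 4)^2(x + 2)^2, each dividing the next. The characteristic polynomial is their product, (x - 4)^2(x + 2)^2.

The rational canonical form is the block-diagonal matrix of companion matrices C(f_i):
R = [[0, 0, 0, -64], [1, 0, 0, -32], [0, 1, 0, 12], [0, 0, 1, 4]].

R = [[0, 0, 0, -64], [1, 0, 0, -32], [0, 1, 0, 12], [0, 0, 1, 4]]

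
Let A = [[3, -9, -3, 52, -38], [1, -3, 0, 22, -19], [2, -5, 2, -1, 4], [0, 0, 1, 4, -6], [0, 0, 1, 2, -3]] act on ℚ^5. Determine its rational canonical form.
The invariant factors of A (the non-unit diagonal entries of the Smith normal form of xI - A over ℚ[x]) are (x - 2)(x - 1)(x^3 + 3x - 2), each dividing the next. The characteristic polynomial is their product, (x - 2)(x - 1)(x^3 + 3x - 2).

The rational canonical form is the block-diagonal matrix of companion matrices C(f_i):
R = [[0, 0, 0, 0, 4], [1, 0, 0, 0, -12], [0, 1, 0, 0, 11], [0, 0, 1, 0, -5], [0, 0, 0, 1, 3]].

Note the characteristic polynomial does not split into linear factors over ℚ, so A has no Jordan form over ℚ; the rational canonical form exists over any field.

R = [[0, 0, 0, 0, 4], [1, 0, 0, 0, -12], [0, 1, 0, 0, 11], [0, 0, 1, 0, -5], [0, 0, 0, 1, 3]]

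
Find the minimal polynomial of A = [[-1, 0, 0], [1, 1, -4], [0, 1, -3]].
The characteristic polynomial factors as (x + 1)^3. The minimal polynomial is ∏(x - λ)^{k_λ} where k_λ is the size of the largest Jordan block at λ.

For λ = -1: rank(A + I) = 2, and the largest Jordan block has size 3 (the smallest k with rank((A + I)^k) = rank((A + I)^(k+1))).

So m_A(x) = (x + 1)^3.

m_A(x) = (x + 1)^3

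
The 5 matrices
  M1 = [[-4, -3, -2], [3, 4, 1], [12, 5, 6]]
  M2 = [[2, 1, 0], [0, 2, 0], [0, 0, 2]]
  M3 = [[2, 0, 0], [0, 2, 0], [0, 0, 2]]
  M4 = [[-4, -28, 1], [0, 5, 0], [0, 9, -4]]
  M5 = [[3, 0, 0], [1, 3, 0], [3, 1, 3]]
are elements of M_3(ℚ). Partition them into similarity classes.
5 classes: {M1}, {M2}, {M3}, {M4}, {M5}

Characteristic polynomials: χ_{M1} = (x - 2)^3, χ_{M2} = (x - 2)^3, χ_{M3} = (x - 2)^3, χ_{M4} = (x - 5)(x + 4)^2, χ_{M5} = (x - 3)^3.

{M1}: invariant factors (x - 2)^3.

{M2}: invariant factors x - 2, (x - 2)^2.

{M3}: invariant factors x - 2, x - 2, x - 2.

{M4}: invariant factors (x - 5)(x + 4)^2.

{M5}: invariant factors (x - 3)^3.

Matrices are similar if and only if their invariant-factor lists agree; the partition into similarity classes is {M1}, {M2}, {M3}, {M4}, {M5}.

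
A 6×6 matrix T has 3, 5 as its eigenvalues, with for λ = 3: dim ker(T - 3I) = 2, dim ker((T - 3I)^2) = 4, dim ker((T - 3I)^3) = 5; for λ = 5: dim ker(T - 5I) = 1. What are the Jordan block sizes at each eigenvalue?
Jordan blocks: (3, 3), (3, 2), (5, 1)

λ = 3: successive nullity increments [2, 2, 1] count blocks of size ≥ k; block sizes are [3, 2].
λ = 5: successive nullity increments [1] count blocks of size ≥ k; block sizes are [1].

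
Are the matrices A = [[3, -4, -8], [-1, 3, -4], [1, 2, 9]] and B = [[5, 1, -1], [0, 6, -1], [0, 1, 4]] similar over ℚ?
Two matrices over a field are similar if and only if they have the same invariant factors.

Both A and B have characteristic polynomial (x - 5)^3 and minimal polynomial (x - 5)^2. Computing further, both have invariant factors x - 5, (x - 5)^2. Hence A and B are similar.

Yes.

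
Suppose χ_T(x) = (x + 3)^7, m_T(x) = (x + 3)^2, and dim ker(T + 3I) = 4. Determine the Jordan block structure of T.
λ = -3: algebraic multiplicity 7 (exponent in χ_T), largest block size 2 (exponent in m_T), 4 blocks (geometric multiplicity). These force block sizes [2, 2, 2, 1].

Jordan blocks: (-3, 2), (-3, 2), (-3, 2), (-3, 1)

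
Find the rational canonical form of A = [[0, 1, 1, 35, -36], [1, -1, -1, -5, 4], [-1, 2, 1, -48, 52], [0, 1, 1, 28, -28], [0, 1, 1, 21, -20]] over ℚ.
R = [[0, 0, 0, 0, 0], [1, 0, 0, 0, -25], [0, 1, 0, 0, 40], [0, 0, 1, 0, -26], [0, 0, 0, 1, 8]]

The invariant factors of A (the non-unit diagonal entries of the Smith normal form of xI - A over ℚ[x]) are x(x^2 - 4x + 5)^2, each dividing the next. The characteristic polynomial is their product, x(x^2 - 4x + 5)^2.

The rational canonical form is the block-diagonal matrix of companion matrices C(f_i):
R = [[0, 0, 0, 0, 0], [1, 0, 0, 0, -25], [0, 1, 0, 0, 40], [0, 0, 1, 0, -26], [0, 0, 0, 1, 8]].

Note the characteristic polynomial does not split into linear factors over ℚ, so A has no Jordan form over ℚ; the rational canonical form exists over any field.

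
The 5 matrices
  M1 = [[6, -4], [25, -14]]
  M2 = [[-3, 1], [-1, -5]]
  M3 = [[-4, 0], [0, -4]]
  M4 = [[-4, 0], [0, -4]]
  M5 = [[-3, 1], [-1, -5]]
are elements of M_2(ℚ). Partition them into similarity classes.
2 classes: {M1, M2, M5}, {M3, M4}

Characteristic polynomials: χ_{M1} = (x + 4)^2, χ_{M2} = (x + 4)^2, χ_{M3} = (x + 4)^2, χ_{M4} = (x + 4)^2, χ_{M5} = (x + 4)^2.

{M1, M2, M5}: invariant factors (x + 4)^2.

{M3, M4}: invariant factors x + 4, x + 4.

Matrices are similar if and only if their invariant-factor lists agree; the partition into similarity classes is {M1, M2, M5}, {M3, M4}.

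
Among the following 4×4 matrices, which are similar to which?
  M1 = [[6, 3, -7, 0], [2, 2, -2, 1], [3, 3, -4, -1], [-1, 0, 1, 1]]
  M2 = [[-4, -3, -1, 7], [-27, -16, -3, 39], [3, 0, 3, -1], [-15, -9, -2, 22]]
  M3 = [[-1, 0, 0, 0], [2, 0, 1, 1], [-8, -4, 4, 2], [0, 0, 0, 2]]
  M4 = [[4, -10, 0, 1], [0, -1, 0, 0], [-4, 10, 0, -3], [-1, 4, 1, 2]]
Characteristic polynomials: χ_{M1} = (x - 2)^3(x + 1), χ_{M2} = (x - 2)^3(x + 1), χ_{M3} = (x - 2)^3(x + 1), χ_{M4} = (x - 2)^3(x + 1).

{M1, M4}: invariant factors (x - 2)^3(x + 1).

{M2, M3}: invariant factors x - 2, (x - 2)^2(x + 1).

Matrices are similar if and only if their invariant-factor lists agree; the partition into similarity classes is {M1, M4}, {M2, M3}.

2 classes: {M1, M4}, {M2, M3}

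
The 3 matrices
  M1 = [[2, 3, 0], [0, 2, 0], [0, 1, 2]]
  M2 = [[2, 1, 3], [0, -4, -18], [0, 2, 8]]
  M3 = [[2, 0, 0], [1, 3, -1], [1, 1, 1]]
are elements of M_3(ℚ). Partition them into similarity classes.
1 class: {M1, M2, M3}

Characteristic polynomials: χ_{M1} = (x - 2)^3, χ_{M2} = (x - 2)^3, χ_{M3} = (x - 2)^3.

{M1, M2, M3}: invariant factors x - 2, (x - 2)^2.

Matrices are similar if and only if their invariant-factor lists agree; the partition into similarity classes is {M1, M2, M3}.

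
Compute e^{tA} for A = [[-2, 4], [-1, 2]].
e^{tA} = [[1 - 2*t, 4*t], [-t, 2*t + 1]]

A has Jordan form J = [[0, 1], [0, 0]] with A = PJP^{-1}, so e^{tA} = P e^{tJ} P^{-1}.

For a Jordan block J_k(λ), e^{tJ_k(λ)} = e^{λt} · (I + tN + t^2 N^2/2! + ... + t^{k-1} N^{k-1}/(k-1)!) where N is the nilpotent superdiagonal part.

Assembling the blocks and conjugating back gives the entries of e^{tA} as shown above.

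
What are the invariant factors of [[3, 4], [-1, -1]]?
The Jordan structure of A has elementary divisors (x - 1)^2. Arranging the block sizes at each eigenvalue in decreasing order and taking row products gives the invariant factors.

Invariant factors (smallest first, each dividing the next): (x - 1)^2.

Check: the last factor (x - 1)^2 is the minimal polynomial, and the product (x - 1)^2 is the characteristic polynomial.

(x - 1)^2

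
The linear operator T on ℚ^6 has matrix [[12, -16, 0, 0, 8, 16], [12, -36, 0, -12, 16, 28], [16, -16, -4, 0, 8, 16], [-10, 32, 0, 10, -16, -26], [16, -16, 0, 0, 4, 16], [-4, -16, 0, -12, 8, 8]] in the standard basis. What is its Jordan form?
The characteristic polynomial is det(xI - A) = (x - 4)^2(x + 2)(x + 4)^3, so the eigenvalues are -4 (algebraic multiplicity 3), -2 (algebraic multiplicity 1), 4 (algebraic multiplicity 2).

For λ = -4: rank(A + 4I) = 3. The eigenspace has dimension 6 - 3 = 3, so there are 3 Jordan blocks; the rank sequence gives block sizes [1, 1, 1].

For λ = -2: algebraic multiplicity 1 gives one 1×1 block.

For λ = 4: rank(A - 4I) = 4. The eigenspace has dimension 6 - 4 = 2, so there are 2 Jordan blocks; the rank sequence gives block sizes [1, 1].

Assembling the blocks gives the Jordan form J above.

J = [[-4, 0, 0, 0, 0, 0], [0, -4, 0, 0, 0, 0], [0, 0, -4, 0, 0, 0], [0, 0, 0, -2, 0, 0], [0, 0, 0, 0, 4, 0], [0, 0, 0, 0, 0, 4]]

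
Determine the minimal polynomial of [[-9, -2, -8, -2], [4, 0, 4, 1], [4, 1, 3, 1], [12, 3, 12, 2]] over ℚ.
The characteristic polynomial factors as (x + 1)^4. The minimal polynomial is ∏(x - λ)^{k_λ} where k_λ is the size of the largest Jordan block at λ.

For λ = -1: rank(A + I) = 1, and the largest Jordan block has size 2 (the smallest k with rank((A + I)^k) = rank((A + I)^(k+1))).

So m_A(x) = (x + 1)^2.

m_A(x) = (x + 1)^2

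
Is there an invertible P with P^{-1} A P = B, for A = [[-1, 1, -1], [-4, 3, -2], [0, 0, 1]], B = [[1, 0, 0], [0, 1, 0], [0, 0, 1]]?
Both have characteristic polynomial (x - 1)^3, but the minimal polynomial of A is (x - 1)^2 while the minimal polynomial of B is x - 1. The minimal polynomial is a similarity invariant, so A and B are not similar.

No.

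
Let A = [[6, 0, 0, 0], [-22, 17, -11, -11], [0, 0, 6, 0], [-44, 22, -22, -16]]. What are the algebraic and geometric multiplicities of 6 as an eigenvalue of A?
algebraic multiplicity 3, geometric multiplicity 3

The characteristic polynomial is (x - 6)^3(x + 5), so the factor x - 6 appears with exponent 3: the algebraic multiplicity is 3.

rank(A - 6I) = 1, so the eigenspace has dimension 4 - 1 = 3: the geometric multiplicity is 3.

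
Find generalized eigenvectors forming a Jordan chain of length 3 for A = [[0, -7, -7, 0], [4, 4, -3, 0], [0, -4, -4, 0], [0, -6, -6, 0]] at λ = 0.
We seek v_1 ∈ ker(A^3) \ ker(A^2), then set v_{i+1} = A v_i.

One such chain is v_1 = [[2, -1, 1, 2]]^T, v_2 = [[0, 1, 0, 0]]^T, v_3 = [[-7, 4, -4, -6]]^T. Check: A v_3 = [[0, 0, 0, 0]]^T = 0.

v_1 = [[2, -1, 1, 2]]^T, v_2 = [[0, 1, 0, 0]]^T, v_3 = [[-7, 4, -4, -6]]^T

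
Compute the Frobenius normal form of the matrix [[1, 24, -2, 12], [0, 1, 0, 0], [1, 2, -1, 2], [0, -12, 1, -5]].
The invariant factors of A (the non-unit diagonal entries of the Smith normal form of xI - A over ℚ[x]) are x - 1, (x - 1)(x + 1)(x + 5), each dividing the next. The characteristic polynomial is their product, (x - 1)^2(x + 1)(x + 5).

The rational canonical form is the block-diagonal matrix of companion matrices C(f_i):
R = [[1, 0, 0, 0], [0, 0, 0, 5], [0, 1, 0, 1], [0, 0, 1, -5]].

R = [[1, 0, 0, 0], [0, 0, 0, 5], [0, 1, 0, 1], [0, 0, 1, -5]]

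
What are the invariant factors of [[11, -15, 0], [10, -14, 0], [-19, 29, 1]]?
(x - 1)^2(x + 4)

The Jordan structure of A has elementary divisors (x + 4), (x - 1)^2. Arranging the block sizes at each eigenvalue in decreasing order and taking row products gives the invariant factors.

Invariant factors (smallest first, each dividing the next): (x - 1)^2(x + 4).

Check: the last factor (x - 1)^2(x + 4) is the minimal polynomial, and the product (x - 1)^2(x + 4) is the characteristic polynomial.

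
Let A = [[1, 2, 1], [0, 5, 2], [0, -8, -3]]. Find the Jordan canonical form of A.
J = [[1, 1, 0], [0, 1, 0], [0, 0, 1]]

The characteristic polynomial is det(xI - A) = (x - 1)^3, so the eigenvalues are 1 (algebraic multiplicity 3).

For λ = 1: rank(A - I) = 1, rank((A - I)^2) = 0. The eigenspace has dimension 3 - 1 = 2, so there are 2 Jordan blocks; the rank sequence gives block sizes [2, 1].

Assembling the blocks gives the Jordan form J above.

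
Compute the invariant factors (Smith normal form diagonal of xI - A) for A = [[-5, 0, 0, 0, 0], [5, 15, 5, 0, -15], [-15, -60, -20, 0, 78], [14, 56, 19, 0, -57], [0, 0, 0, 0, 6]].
x + 5, x^2(x - 6)(x + 5)

The Jordan structure of A has elementary divisors (x + 5), (x + 5), x^2, (x - 6). Arranging the block sizes at each eigenvalue in decreasing order and taking row products gives the invariant factors.

Invariant factors (smallest first, each dividing the next): x + 5, x^2(x - 6)(x + 5).

Check: the last factor x^2(x - 6)(x + 5) is the minimal polynomial, and the product x^2(x - 6)(x + 5)^2 is the characteristic polynomial.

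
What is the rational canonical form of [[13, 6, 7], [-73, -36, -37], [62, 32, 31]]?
The invariant factors of A (the non-unit diagonal entries of the Smith normal form of xI - A over ℚ[x]) are (x - 6)(x^2 - 2x - 5), each dividing the next. The characteristic polynomial is their product, (x - 6)(x^2 - 2x - 5).

The rational canonical form is the block-diagonal matrix of companion matrices C(f_i):
R = [[0, 0, -30], [1, 0, -7], [0, 1, 8]].

Note the characteristic polynomial does not split into linear factors over ℚ, so A has no Jordan form over ℚ; the rational canonical form exists over any field.

R = [[0, 0, -30], [1, 0, -7], [0, 1, 8]]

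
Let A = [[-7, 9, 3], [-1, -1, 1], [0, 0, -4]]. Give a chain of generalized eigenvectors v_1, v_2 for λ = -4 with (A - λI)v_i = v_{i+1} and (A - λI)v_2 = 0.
v_1 = [[0, 1, -2]]^T, v_2 = [[3, 1, 0]]^T

We seek v_1 ∈ ker((A + 4I)^2) \ ker(A + 4I), then set v_{i+1} = (A + 4I) v_i.

One such chain is v_1 = [[0, 1, -2]]^T, v_2 = [[3, 1, 0]]^T. Check: (A + 4I) v_2 = [[0, 0, 0]]^T = 0.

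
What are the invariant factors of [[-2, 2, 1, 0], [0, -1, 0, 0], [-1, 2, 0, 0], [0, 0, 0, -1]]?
x + 1, x + 1, (x + 1)^2

The Jordan structure of A has elementary divisors (x + 1)^2, (x + 1), (x + 1). Arranging the block sizes at each eigenvalue in decreasing order and taking row products gives the invariant factors.

Invariant factors (smallest first, each dividing the next): x + 1, x + 1, (x + 1)^2.

Check: the last factor (x + 1)^2 is the minimal polynomial, and the product (x + 1)^4 is the characteristic polynomial.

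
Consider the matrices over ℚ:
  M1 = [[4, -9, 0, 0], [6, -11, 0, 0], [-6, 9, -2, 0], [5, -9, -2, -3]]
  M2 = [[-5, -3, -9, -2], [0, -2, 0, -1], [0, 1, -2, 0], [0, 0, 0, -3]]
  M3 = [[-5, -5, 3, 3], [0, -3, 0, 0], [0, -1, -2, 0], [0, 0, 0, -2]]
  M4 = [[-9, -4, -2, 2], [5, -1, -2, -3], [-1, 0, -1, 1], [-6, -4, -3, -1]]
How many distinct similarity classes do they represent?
Characteristic polynomials: χ_{M1} = (x + 2)^2(x + 3)(x + 5), χ_{M2} = (x + 2)^2(x + 3)(x + 5), χ_{M3} = (x + 2)^2(x + 3)(x + 5), χ_{M4} = (x + 2)^2(x + 3)(x + 5).

{M1, M3}: invariant factors x + 2, (x + 2)(x + 3)(x + 5).

{M2, M4}: invariant factors (x + 2)^2(x + 3)(x + 5).

Matrices are similar if and only if their invariant-factor lists agree; the partition into similarity classes is {M1, M3}, {M2, M4}.

2 classes: {M1, M3}, {M2, M4}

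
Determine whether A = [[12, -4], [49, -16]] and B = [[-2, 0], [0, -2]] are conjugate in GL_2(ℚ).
No.

Both have characteristic polynomial (x + 2)^2, but the minimal polynomial of A is (x + 2)^2 while the minimal polynomial of B is x + 2. The minimal polynomial is a similarity invariant, so A and B are not similar.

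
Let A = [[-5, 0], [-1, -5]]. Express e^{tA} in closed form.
A has Jordan form J = [[-5, 1], [0, -5]] with A = PJP^{-1}, so e^{tA} = P e^{tJ} P^{-1}.

For a Jordan block J_k(λ), e^{tJ_k(λ)} = e^{λt} · (I + tN + t^2 N^2/2! + ... + t^{k-1} N^{k-1}/(k-1)!) where N is the nilpotent superdiagonal part.

Assembling the blocks and conjugating back gives the entries of e^{tA} as shown above.

e^{tA} = [[e^{-5*t}, 0], [-t*e^{-5*t}, e^{-5*t}]]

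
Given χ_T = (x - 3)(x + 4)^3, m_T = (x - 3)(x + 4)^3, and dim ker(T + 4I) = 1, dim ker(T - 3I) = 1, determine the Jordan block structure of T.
Jordan blocks: (-4, 3), (3, 1)

λ = -4: algebraic multiplicity 3 (exponent in χ_T), largest block size 3 (exponent in m_T), 1 block (geometric multiplicity). This forces block sizes [3].
λ = 3: algebraic multiplicity 1 (exponent in χ_T), largest block size 1 (exponent in m_T), 1 block (geometric multiplicity). This forces block sizes [1].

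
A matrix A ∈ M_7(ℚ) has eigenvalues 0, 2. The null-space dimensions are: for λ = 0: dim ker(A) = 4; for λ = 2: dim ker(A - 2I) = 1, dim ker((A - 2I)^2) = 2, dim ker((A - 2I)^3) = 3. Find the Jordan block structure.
Jordan blocks: (0, 1), (0, 1), (0, 1), (0, 1), (2, 3)

λ = 0: successive nullity increments [4] count blocks of size ≥ k; block sizes are [1, 1, 1, 1].
λ = 2: successive nullity increments [1, 1, 1] count blocks of size ≥ k; block sizes are [3].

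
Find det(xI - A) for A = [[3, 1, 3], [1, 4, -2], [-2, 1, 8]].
xI - A = [[x - 3, -1, -3], [-1, x - 4, 2], [2, -1, x - 8]].

Expanding det(xI - A) along the first row:
det(xI - A) = + (x - 3)·det([[x - 4, 2], [-1, x - 8]]) - (-1)·det([[-1, 2], [2, x - 8]]) + (-3)·det([[-1, x - 4], [2, -1]]).

Evaluating gives χ_A(x) = x^3 - 15x^2 + 75x - 125 = (x - 5)^3.

χ_A(x) = (x - 5)^3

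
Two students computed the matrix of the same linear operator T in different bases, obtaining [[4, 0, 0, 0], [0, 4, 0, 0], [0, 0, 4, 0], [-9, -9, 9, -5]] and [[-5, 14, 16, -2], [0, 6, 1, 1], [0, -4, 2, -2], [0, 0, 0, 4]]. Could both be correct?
No.

Both have characteristic polynomial (x - 4)^3(x + 5), but the minimal polynomial of A is (x - 4)(x + 5) while the minimal polynomial of B is (x - 4)^2(x + 5). The minimal polynomial is a similarity invariant, so A and B are not similar.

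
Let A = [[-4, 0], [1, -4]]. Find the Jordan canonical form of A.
The characteristic polynomial is det(xI - A) = (x + 4)^2, so the eigenvalues are -4 (algebraic multiplicity 2).

For λ = -4: rank(A + 4I) = 1, rank((A + 4I)^2) = 0. The eigenspace has dimension 2 - 1 = 1, so there is 1 Jordan block; the rank sequence gives block sizes [2].

Assembling the blocks gives the Jordan form J above.

J = [[-4, 1], [0, -4]]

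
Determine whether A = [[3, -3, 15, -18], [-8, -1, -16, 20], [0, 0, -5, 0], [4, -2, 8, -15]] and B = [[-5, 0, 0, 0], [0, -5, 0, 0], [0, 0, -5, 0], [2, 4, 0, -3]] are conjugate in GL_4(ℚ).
No.

Both have characteristic polynomial (x + 3)(x + 5)^3, but the minimal polynomial of A is (x + 3)(x + 5)^2 while the minimal polynomial of B is (x + 3)(x + 5). The minimal polynomial is a similarity invariant, so A and B are not similar.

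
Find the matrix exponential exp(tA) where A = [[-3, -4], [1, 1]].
A has Jordan form J = [[-1, 1], [0, -1]] with A = PJP^{-1}, so e^{tA} = P e^{tJ} P^{-1}.

For a Jordan block J_k(λ), e^{tJ_k(λ)} = e^{λt} · (I + tN + t^2 N^2/2! + ... + t^{k-1} N^{k-1}/(k-1)!) where N is the nilpotent superdiagonal part.

Assembling the blocks and conjugating back gives the entries of e^{tA} as shown above.

e^{tA} = [[(1 - 2*t)*e^{-t}, -4*t*e^{-t}], [t*e^{-t}, (2*t + 1)*e^{-t}]]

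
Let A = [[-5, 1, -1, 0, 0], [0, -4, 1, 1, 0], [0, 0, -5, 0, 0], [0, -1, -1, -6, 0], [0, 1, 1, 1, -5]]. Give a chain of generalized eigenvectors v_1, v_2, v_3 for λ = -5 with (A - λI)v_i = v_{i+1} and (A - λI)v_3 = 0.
v_1 = [[0, 2, 2, -3, -2]]^T, v_2 = [[0, 1, 0, -1, 1]]^T, v_3 = [[1, 0, 0, 0, 0]]^T

We seek v_1 ∈ ker((A + 5I)^3) \ ker((A + 5I)^2), then set v_{i+1} = (A + 5I) v_i.

One such chain is v_1 = [[0, 2, 2, -3, -2]]^T, v_2 = [[0, 1, 0, -1, 1]]^T, v_3 = [[1, 0, 0, 0, 0]]^T. Check: (A + 5I) v_3 = [[0, 0, 0, 0, 0]]^T = 0.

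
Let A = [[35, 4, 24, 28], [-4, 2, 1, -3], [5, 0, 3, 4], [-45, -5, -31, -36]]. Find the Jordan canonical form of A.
The characteristic polynomial is det(xI - A) = (x - 1)^4, so the eigenvalues are 1 (algebraic multiplicity 4).

For λ = 1: rank(A - I) = 2, rank((A - I)^2) = 0. The eigenspace has dimension 4 - 2 = 2, so there are 2 Jordan blocks; the rank sequence gives block sizes [2, 2].

Assembling the blocks gives the Jordan form J above.

J = [[1, 1, 0, 0], [0, 1, 0, 0], [0, 0, 1, 1], [0, 0, 0, 1]]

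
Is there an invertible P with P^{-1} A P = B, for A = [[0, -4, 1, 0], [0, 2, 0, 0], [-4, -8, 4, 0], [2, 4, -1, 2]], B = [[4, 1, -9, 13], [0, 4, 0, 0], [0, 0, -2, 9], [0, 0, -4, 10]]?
No.

trace(A) = 8 but trace(B) = 16. The trace is a similarity invariant, so A and B are not similar.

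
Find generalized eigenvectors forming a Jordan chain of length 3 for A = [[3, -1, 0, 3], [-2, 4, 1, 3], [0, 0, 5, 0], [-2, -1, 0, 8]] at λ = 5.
v_1 = [[0, 0, 1, 0]]^T, v_2 = [[0, 1, 0, 0]]^T, v_3 = [[-1, -1, 0, -1]]^T

We seek v_1 ∈ ker((A - 5I)^3) \ ker((A - 5I)^2), then set v_{i+1} = (A - 5I) v_i.

One such chain is v_1 = [[0, 0, 1, 0]]^T, v_2 = [[0, 1, 0, 0]]^T, v_3 = [[-1, -1, 0, -1]]^T. Check: (A - 5I) v_3 = [[0, 0, 0, 0]]^T = 0.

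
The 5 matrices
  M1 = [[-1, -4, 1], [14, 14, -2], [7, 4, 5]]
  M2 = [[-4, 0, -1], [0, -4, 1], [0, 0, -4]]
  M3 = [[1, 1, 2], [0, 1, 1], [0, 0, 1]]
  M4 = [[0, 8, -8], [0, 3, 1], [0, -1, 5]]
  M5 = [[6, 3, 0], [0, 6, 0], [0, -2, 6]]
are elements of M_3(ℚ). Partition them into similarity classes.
4 classes: {M1, M5}, {M2}, {M3}, {M4}

Characteristic polynomials: χ_{M1} = (x - 6)^3, χ_{M2} = (x + 4)^3, χ_{M3} = (x - 1)^3, χ_{M4} = x(x - 4)^2, χ_{M5} = (x - 6)^3.

{M1, M5}: invariant factors x - 6, (x - 6)^2.

{M2}: invariant factors x + 4, (x + 4)^2.

{M3}: invariant factors (x - 1)^3.

{M4}: invariant factors x(x - 4)^2.

Matrices are similar if and only if their invariant-factor lists agree; the partition into similarity classes is {M1, M5}, {M2}, {M3}, {M4}.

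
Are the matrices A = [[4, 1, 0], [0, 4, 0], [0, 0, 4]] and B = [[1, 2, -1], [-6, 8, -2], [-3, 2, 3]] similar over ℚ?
Yes.

Two matrices over a field are similar if and only if they have the same invariant factors.

Both A and B have characteristic polynomial (x - 4)^3 and minimal polynomial (x - 4)^2. Computing further, both have invariant factors x - 4, (x - 4)^2. Hence A and B are similar.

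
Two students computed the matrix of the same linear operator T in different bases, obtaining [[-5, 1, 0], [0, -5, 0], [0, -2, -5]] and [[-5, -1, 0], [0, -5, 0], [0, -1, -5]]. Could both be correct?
Two matrices over a field are similar if and only if they have the same invariant factors.

Both A and B have characteristic polynomial (x + 5)^3 and minimal polynomial (x + 5)^2. Computing further, both have invariant factors x + 5, (x + 5)^2. Hence A and B are similar.

Yes.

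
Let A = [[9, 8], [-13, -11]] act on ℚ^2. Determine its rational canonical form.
The invariant factors of A (the non-unit diagonal entries of the Smith normal form of xI - A over ℚ[x]) are x^2 + 2x + 5, each dividing the next. The characteristic polynomial is their product, x^2 + 2x + 5.

The rational canonical form is the block-diagonal matrix of companion matrices C(f_i):
R = [[0, -5], [1, -2]].

Note the characteristic polynomial does not split into linear factors over ℚ, so A has no Jordan form over ℚ; the rational canonical form exists over any field.

R = [[0, -5], [1, -2]]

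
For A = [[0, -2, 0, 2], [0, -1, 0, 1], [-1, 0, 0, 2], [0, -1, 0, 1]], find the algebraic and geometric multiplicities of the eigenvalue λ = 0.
The characteristic polynomial is x^4, so the factor x appears with exponent 4: the algebraic multiplicity is 4.

rank(A) = 2, so the eigenspace has dimension 4 - 2 = 2: the geometric multiplicity is 2.

Since 2 < 4, A is not diagonalizable.

algebraic multiplicity 4, geometric multiplicity 2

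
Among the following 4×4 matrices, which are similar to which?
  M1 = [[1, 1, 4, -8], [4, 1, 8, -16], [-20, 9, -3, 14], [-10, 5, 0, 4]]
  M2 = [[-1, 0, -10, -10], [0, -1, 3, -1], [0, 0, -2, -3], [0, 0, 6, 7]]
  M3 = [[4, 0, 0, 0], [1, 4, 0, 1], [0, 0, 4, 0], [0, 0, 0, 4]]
3 classes: {M1}, {M2}, {M3}

Characteristic polynomials: χ_{M1} = (x - 4)(x - 1)(x + 1)^2, χ_{M2} = (x - 4)(x - 1)(x + 1)^2, χ_{M3} = (x - 4)^4.

{M1}: invariant factors (x - 4)(x - 1)(x + 1)^2.

{M2}: invariant factors x + 1, (x - 4)(x - 1)(x + 1).

{M3}: invariant factors x - 4, x - 4, (x - 4)^2.

Matrices are similar if and only if their invariant-factor lists agree; the partition into similarity classes is {M1}, {M2}, {M3}.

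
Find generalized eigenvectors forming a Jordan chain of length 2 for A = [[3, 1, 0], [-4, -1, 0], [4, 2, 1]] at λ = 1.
v_1 = [[-1, 3, -2]]^T, v_2 = [[1, -2, 2]]^T

We seek v_1 ∈ ker((A - I)^2) \ ker(A - I), then set v_{i+1} = (A - I) v_i.

One such chain is v_1 = [[-1, 3, -2]]^T, v_2 = [[1, -2, 2]]^T. Check: (A - I) v_2 = [[0, 0, 0]]^T = 0.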